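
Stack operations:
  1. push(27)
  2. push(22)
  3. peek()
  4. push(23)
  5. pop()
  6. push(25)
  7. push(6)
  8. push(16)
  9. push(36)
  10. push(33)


push(27) -> [27]
push(22) -> [27, 22]
peek()->22
push(23) -> [27, 22, 23]
pop()->23, [27, 22]
push(25) -> [27, 22, 25]
push(6) -> [27, 22, 25, 6]
push(16) -> [27, 22, 25, 6, 16]
push(36) -> [27, 22, 25, 6, 16, 36]
push(33) -> [27, 22, 25, 6, 16, 36, 33]

Final stack: [27, 22, 25, 6, 16, 36, 33]


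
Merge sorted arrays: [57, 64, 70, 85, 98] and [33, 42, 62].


Take 33 from B
Take 42 from B
Take 57 from A
Take 62 from B

Merged: [33, 42, 57, 62, 64, 70, 85, 98]


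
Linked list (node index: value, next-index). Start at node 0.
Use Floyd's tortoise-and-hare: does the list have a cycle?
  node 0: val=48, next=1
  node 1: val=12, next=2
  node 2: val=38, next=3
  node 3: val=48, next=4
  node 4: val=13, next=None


Floyd's tortoise (slow, +1) and hare (fast, +2):
  init: slow=0, fast=0
  step 1: slow=1, fast=2
  step 2: slow=2, fast=4
  step 3: fast -> None, no cycle

Cycle: no


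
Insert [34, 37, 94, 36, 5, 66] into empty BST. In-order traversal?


Insert 34: root
Insert 37: R from 34
Insert 94: R from 34 -> R from 37
Insert 36: R from 34 -> L from 37
Insert 5: L from 34
Insert 66: R from 34 -> R from 37 -> L from 94

In-order: [5, 34, 36, 37, 66, 94]


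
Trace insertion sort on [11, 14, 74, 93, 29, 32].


Initial: [11, 14, 74, 93, 29, 32]
Insert 14: [11, 14, 74, 93, 29, 32]
Insert 74: [11, 14, 74, 93, 29, 32]
Insert 93: [11, 14, 74, 93, 29, 32]
Insert 29: [11, 14, 29, 74, 93, 32]
Insert 32: [11, 14, 29, 32, 74, 93]

Sorted: [11, 14, 29, 32, 74, 93]


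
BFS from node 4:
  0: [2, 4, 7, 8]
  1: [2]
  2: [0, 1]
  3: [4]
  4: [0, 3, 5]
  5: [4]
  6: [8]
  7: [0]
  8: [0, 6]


Visit 4, enqueue [0, 3, 5]
Visit 0, enqueue [2, 7, 8]
Visit 3, enqueue []
Visit 5, enqueue []
Visit 2, enqueue [1]
Visit 7, enqueue []
Visit 8, enqueue [6]
Visit 1, enqueue []
Visit 6, enqueue []

BFS order: [4, 0, 3, 5, 2, 7, 8, 1, 6]


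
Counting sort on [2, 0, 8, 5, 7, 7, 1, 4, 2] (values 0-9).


Input: [2, 0, 8, 5, 7, 7, 1, 4, 2]
Counts: [1, 1, 2, 0, 1, 1, 0, 2, 1, 0]

Sorted: [0, 1, 2, 2, 4, 5, 7, 7, 8]


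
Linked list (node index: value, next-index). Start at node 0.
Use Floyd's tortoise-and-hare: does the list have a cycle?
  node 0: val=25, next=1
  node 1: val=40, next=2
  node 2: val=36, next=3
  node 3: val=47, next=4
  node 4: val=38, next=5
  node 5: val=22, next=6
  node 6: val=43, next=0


Floyd's tortoise (slow, +1) and hare (fast, +2):
  init: slow=0, fast=0
  step 1: slow=1, fast=2
  step 2: slow=2, fast=4
  step 3: slow=3, fast=6
  step 4: slow=4, fast=1
  step 5: slow=5, fast=3
  step 6: slow=6, fast=5
  step 7: slow=0, fast=0
  slow == fast at node 0: cycle detected

Cycle: yes


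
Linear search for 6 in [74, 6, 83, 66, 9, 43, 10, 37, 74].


i=0: 74!=6
i=1: 6==6 found!

Found at 1, 2 comps


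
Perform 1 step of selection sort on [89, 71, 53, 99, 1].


Initial: [89, 71, 53, 99, 1]
Step 1: min=1 at 4
  Swap: [1, 71, 53, 99, 89]

After 1 step: [1, 71, 53, 99, 89]


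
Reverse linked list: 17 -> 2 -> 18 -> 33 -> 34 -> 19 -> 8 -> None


Step 1: curr=17, set curr.next=prev(None) | reversed so far: 17
Step 2: curr=2, set curr.next=prev(17) | reversed so far: 2 -> 17
Step 3: curr=18, set curr.next=prev(2) | reversed so far: 18 -> 2 -> 17
Step 4: curr=33, set curr.next=prev(18) | reversed so far: 33 -> 18 -> 2 -> 17
Step 5: curr=34, set curr.next=prev(33) | reversed so far: 34 -> 33 -> 18 -> 2 -> 17
Step 6: curr=19, set curr.next=prev(34) | reversed so far: 19 -> 34 -> 33 -> 18 -> 2 -> 17
Step 7: curr=8, set curr.next=prev(19) | reversed so far: 8 -> 19 -> 34 -> 33 -> 18 -> 2 -> 17

8 -> 19 -> 34 -> 33 -> 18 -> 2 -> 17 -> None


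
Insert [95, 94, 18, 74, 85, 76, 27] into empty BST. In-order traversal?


Insert 95: root
Insert 94: L from 95
Insert 18: L from 95 -> L from 94
Insert 74: L from 95 -> L from 94 -> R from 18
Insert 85: L from 95 -> L from 94 -> R from 18 -> R from 74
Insert 76: L from 95 -> L from 94 -> R from 18 -> R from 74 -> L from 85
Insert 27: L from 95 -> L from 94 -> R from 18 -> L from 74

In-order: [18, 27, 74, 76, 85, 94, 95]


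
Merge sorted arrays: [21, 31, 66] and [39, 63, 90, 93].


Take 21 from A
Take 31 from A
Take 39 from B
Take 63 from B
Take 66 from A

Merged: [21, 31, 39, 63, 66, 90, 93]


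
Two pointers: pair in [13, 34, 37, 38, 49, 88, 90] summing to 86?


lo=0(13)+hi=6(90)=103
lo=0(13)+hi=5(88)=101
lo=0(13)+hi=4(49)=62
lo=1(34)+hi=4(49)=83
lo=2(37)+hi=4(49)=86

Yes: 37+49=86


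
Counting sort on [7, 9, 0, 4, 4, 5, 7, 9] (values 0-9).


Input: [7, 9, 0, 4, 4, 5, 7, 9]
Counts: [1, 0, 0, 0, 2, 1, 0, 2, 0, 2]

Sorted: [0, 4, 4, 5, 7, 7, 9, 9]


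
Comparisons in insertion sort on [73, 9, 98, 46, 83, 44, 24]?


Algorithm: insertion sort
Input: [73, 9, 98, 46, 83, 44, 24]
Sorted: [9, 24, 44, 46, 73, 83, 98]

18


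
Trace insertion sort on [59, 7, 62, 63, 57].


Initial: [59, 7, 62, 63, 57]
Insert 7: [7, 59, 62, 63, 57]
Insert 62: [7, 59, 62, 63, 57]
Insert 63: [7, 59, 62, 63, 57]
Insert 57: [7, 57, 59, 62, 63]

Sorted: [7, 57, 59, 62, 63]


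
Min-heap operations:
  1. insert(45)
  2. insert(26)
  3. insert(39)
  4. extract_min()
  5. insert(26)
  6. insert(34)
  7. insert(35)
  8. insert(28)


insert(45) -> [45]
insert(26) -> [26, 45]
insert(39) -> [26, 45, 39]
extract_min()->26, [39, 45]
insert(26) -> [26, 45, 39]
insert(34) -> [26, 34, 39, 45]
insert(35) -> [26, 34, 39, 45, 35]
insert(28) -> [26, 34, 28, 45, 35, 39]

Final heap: [26, 34, 28, 45, 35, 39]


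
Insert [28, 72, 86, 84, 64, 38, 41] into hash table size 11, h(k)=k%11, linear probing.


Insert 28: h=6 -> slot 6
Insert 72: h=6, 1 probes -> slot 7
Insert 86: h=9 -> slot 9
Insert 84: h=7, 1 probes -> slot 8
Insert 64: h=9, 1 probes -> slot 10
Insert 38: h=5 -> slot 5
Insert 41: h=8, 3 probes -> slot 0

Table: [41, None, None, None, None, 38, 28, 72, 84, 86, 64]


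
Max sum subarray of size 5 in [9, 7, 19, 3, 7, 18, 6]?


[0:5]: 45
[1:6]: 54
[2:7]: 53

Max: 54 at [1:6]


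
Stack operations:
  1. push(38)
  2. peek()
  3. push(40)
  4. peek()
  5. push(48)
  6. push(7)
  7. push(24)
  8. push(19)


push(38) -> [38]
peek()->38
push(40) -> [38, 40]
peek()->40
push(48) -> [38, 40, 48]
push(7) -> [38, 40, 48, 7]
push(24) -> [38, 40, 48, 7, 24]
push(19) -> [38, 40, 48, 7, 24, 19]

Final stack: [38, 40, 48, 7, 24, 19]


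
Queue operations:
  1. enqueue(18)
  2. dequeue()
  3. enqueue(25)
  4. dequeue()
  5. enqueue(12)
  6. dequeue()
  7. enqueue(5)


enqueue(18) -> [18]
dequeue()->18, []
enqueue(25) -> [25]
dequeue()->25, []
enqueue(12) -> [12]
dequeue()->12, []
enqueue(5) -> [5]

Final queue: [5]


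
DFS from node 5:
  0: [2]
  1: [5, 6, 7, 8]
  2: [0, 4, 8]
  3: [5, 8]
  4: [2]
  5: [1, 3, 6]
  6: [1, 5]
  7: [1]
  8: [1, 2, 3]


Visit 5, push [6, 3, 1]
Visit 1, push [8, 7, 6]
Visit 6, push []
Visit 7, push []
Visit 8, push [3, 2]
Visit 2, push [4, 0]
Visit 0, push []
Visit 4, push []
Visit 3, push []

DFS order: [5, 1, 6, 7, 8, 2, 0, 4, 3]


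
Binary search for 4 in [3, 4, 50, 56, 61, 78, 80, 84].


Step 1: lo=0, hi=7, mid=3, val=56
Step 2: lo=0, hi=2, mid=1, val=4

Found at index 1


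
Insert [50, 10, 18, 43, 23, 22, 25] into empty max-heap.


Insert 50: [50]
Insert 10: [50, 10]
Insert 18: [50, 10, 18]
Insert 43: [50, 43, 18, 10]
Insert 23: [50, 43, 18, 10, 23]
Insert 22: [50, 43, 22, 10, 23, 18]
Insert 25: [50, 43, 25, 10, 23, 18, 22]

Final heap: [50, 43, 25, 10, 23, 18, 22]


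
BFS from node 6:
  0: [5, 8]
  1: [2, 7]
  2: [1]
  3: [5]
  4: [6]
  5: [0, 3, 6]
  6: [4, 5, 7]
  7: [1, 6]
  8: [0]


Visit 6, enqueue [4, 5, 7]
Visit 4, enqueue []
Visit 5, enqueue [0, 3]
Visit 7, enqueue [1]
Visit 0, enqueue [8]
Visit 3, enqueue []
Visit 1, enqueue [2]
Visit 8, enqueue []
Visit 2, enqueue []

BFS order: [6, 4, 5, 7, 0, 3, 1, 8, 2]


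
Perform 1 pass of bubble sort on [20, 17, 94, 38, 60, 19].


Initial: [20, 17, 94, 38, 60, 19]
Pass 1: [17, 20, 38, 60, 19, 94] (4 swaps)

After 1 pass: [17, 20, 38, 60, 19, 94]


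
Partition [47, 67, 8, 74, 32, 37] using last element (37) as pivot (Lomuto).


Pivot: 37
  8 <= 37: swap -> [8, 67, 47, 74, 32, 37]
  32 <= 37: swap -> [8, 32, 47, 74, 67, 37]
Place pivot at 2: [8, 32, 37, 74, 67, 47]

Partitioned: [8, 32, 37, 74, 67, 47]


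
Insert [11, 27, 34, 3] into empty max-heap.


Insert 11: [11]
Insert 27: [27, 11]
Insert 34: [34, 11, 27]
Insert 3: [34, 11, 27, 3]

Final heap: [34, 11, 27, 3]


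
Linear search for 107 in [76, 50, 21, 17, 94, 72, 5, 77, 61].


i=0: 76!=107
i=1: 50!=107
i=2: 21!=107
i=3: 17!=107
i=4: 94!=107
i=5: 72!=107
i=6: 5!=107
i=7: 77!=107
i=8: 61!=107

Not found, 9 comps


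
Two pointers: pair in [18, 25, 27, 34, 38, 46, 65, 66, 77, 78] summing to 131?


lo=0(18)+hi=9(78)=96
lo=1(25)+hi=9(78)=103
lo=2(27)+hi=9(78)=105
lo=3(34)+hi=9(78)=112
lo=4(38)+hi=9(78)=116
lo=5(46)+hi=9(78)=124
lo=6(65)+hi=9(78)=143
lo=6(65)+hi=8(77)=142
lo=6(65)+hi=7(66)=131

Yes: 65+66=131


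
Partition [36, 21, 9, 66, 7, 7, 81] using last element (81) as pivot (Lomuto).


Pivot: 81
  36 <= 81: advance i (no swap)
  21 <= 81: advance i (no swap)
  9 <= 81: advance i (no swap)
  66 <= 81: advance i (no swap)
  7 <= 81: advance i (no swap)
  7 <= 81: advance i (no swap)
Place pivot at 6: [36, 21, 9, 66, 7, 7, 81]

Partitioned: [36, 21, 9, 66, 7, 7, 81]


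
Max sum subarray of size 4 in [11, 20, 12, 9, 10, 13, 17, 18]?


[0:4]: 52
[1:5]: 51
[2:6]: 44
[3:7]: 49
[4:8]: 58

Max: 58 at [4:8]


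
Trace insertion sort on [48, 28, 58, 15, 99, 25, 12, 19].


Initial: [48, 28, 58, 15, 99, 25, 12, 19]
Insert 28: [28, 48, 58, 15, 99, 25, 12, 19]
Insert 58: [28, 48, 58, 15, 99, 25, 12, 19]
Insert 15: [15, 28, 48, 58, 99, 25, 12, 19]
Insert 99: [15, 28, 48, 58, 99, 25, 12, 19]
Insert 25: [15, 25, 28, 48, 58, 99, 12, 19]
Insert 12: [12, 15, 25, 28, 48, 58, 99, 19]
Insert 19: [12, 15, 19, 25, 28, 48, 58, 99]

Sorted: [12, 15, 19, 25, 28, 48, 58, 99]


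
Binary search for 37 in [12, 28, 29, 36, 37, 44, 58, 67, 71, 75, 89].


Step 1: lo=0, hi=10, mid=5, val=44
Step 2: lo=0, hi=4, mid=2, val=29
Step 3: lo=3, hi=4, mid=3, val=36
Step 4: lo=4, hi=4, mid=4, val=37

Found at index 4


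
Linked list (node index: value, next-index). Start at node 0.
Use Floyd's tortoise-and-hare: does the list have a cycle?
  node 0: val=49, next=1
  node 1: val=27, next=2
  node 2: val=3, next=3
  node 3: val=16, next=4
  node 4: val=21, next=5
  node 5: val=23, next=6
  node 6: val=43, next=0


Floyd's tortoise (slow, +1) and hare (fast, +2):
  init: slow=0, fast=0
  step 1: slow=1, fast=2
  step 2: slow=2, fast=4
  step 3: slow=3, fast=6
  step 4: slow=4, fast=1
  step 5: slow=5, fast=3
  step 6: slow=6, fast=5
  step 7: slow=0, fast=0
  slow == fast at node 0: cycle detected

Cycle: yes


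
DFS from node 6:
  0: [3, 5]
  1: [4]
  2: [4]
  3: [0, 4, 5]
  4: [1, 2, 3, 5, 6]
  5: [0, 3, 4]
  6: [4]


Visit 6, push [4]
Visit 4, push [5, 3, 2, 1]
Visit 1, push []
Visit 2, push []
Visit 3, push [5, 0]
Visit 0, push [5]
Visit 5, push []

DFS order: [6, 4, 1, 2, 3, 0, 5]


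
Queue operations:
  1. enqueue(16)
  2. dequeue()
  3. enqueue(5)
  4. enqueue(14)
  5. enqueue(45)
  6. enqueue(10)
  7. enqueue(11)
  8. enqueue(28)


enqueue(16) -> [16]
dequeue()->16, []
enqueue(5) -> [5]
enqueue(14) -> [5, 14]
enqueue(45) -> [5, 14, 45]
enqueue(10) -> [5, 14, 45, 10]
enqueue(11) -> [5, 14, 45, 10, 11]
enqueue(28) -> [5, 14, 45, 10, 11, 28]

Final queue: [5, 14, 45, 10, 11, 28]


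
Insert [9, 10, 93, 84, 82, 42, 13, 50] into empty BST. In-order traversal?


Insert 9: root
Insert 10: R from 9
Insert 93: R from 9 -> R from 10
Insert 84: R from 9 -> R from 10 -> L from 93
Insert 82: R from 9 -> R from 10 -> L from 93 -> L from 84
Insert 42: R from 9 -> R from 10 -> L from 93 -> L from 84 -> L from 82
Insert 13: R from 9 -> R from 10 -> L from 93 -> L from 84 -> L from 82 -> L from 42
Insert 50: R from 9 -> R from 10 -> L from 93 -> L from 84 -> L from 82 -> R from 42

In-order: [9, 10, 13, 42, 50, 82, 84, 93]


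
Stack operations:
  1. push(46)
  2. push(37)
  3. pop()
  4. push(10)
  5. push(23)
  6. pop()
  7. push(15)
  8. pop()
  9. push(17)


push(46) -> [46]
push(37) -> [46, 37]
pop()->37, [46]
push(10) -> [46, 10]
push(23) -> [46, 10, 23]
pop()->23, [46, 10]
push(15) -> [46, 10, 15]
pop()->15, [46, 10]
push(17) -> [46, 10, 17]

Final stack: [46, 10, 17]


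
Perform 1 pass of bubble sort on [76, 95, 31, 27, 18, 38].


Initial: [76, 95, 31, 27, 18, 38]
Pass 1: [76, 31, 27, 18, 38, 95] (4 swaps)

After 1 pass: [76, 31, 27, 18, 38, 95]


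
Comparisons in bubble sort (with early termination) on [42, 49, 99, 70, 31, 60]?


Algorithm: bubble sort (with early termination)
Input: [42, 49, 99, 70, 31, 60]
Sorted: [31, 42, 49, 60, 70, 99]

15


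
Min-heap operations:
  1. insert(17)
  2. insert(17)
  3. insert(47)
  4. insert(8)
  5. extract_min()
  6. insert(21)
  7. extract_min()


insert(17) -> [17]
insert(17) -> [17, 17]
insert(47) -> [17, 17, 47]
insert(8) -> [8, 17, 47, 17]
extract_min()->8, [17, 17, 47]
insert(21) -> [17, 17, 47, 21]
extract_min()->17, [17, 21, 47]

Final heap: [17, 21, 47]


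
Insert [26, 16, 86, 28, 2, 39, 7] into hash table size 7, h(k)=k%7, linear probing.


Insert 26: h=5 -> slot 5
Insert 16: h=2 -> slot 2
Insert 86: h=2, 1 probes -> slot 3
Insert 28: h=0 -> slot 0
Insert 2: h=2, 2 probes -> slot 4
Insert 39: h=4, 2 probes -> slot 6
Insert 7: h=0, 1 probes -> slot 1

Table: [28, 7, 16, 86, 2, 26, 39]


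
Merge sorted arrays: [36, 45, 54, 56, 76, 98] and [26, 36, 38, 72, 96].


Take 26 from B
Take 36 from A
Take 36 from B
Take 38 from B
Take 45 from A
Take 54 from A
Take 56 from A
Take 72 from B
Take 76 from A
Take 96 from B

Merged: [26, 36, 36, 38, 45, 54, 56, 72, 76, 96, 98]


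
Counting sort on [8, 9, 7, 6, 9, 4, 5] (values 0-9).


Input: [8, 9, 7, 6, 9, 4, 5]
Counts: [0, 0, 0, 0, 1, 1, 1, 1, 1, 2]

Sorted: [4, 5, 6, 7, 8, 9, 9]


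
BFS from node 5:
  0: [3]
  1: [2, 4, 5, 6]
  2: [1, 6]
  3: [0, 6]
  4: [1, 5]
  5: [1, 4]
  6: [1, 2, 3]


Visit 5, enqueue [1, 4]
Visit 1, enqueue [2, 6]
Visit 4, enqueue []
Visit 2, enqueue []
Visit 6, enqueue [3]
Visit 3, enqueue [0]
Visit 0, enqueue []

BFS order: [5, 1, 4, 2, 6, 3, 0]


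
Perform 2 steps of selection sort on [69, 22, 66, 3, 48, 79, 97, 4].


Initial: [69, 22, 66, 3, 48, 79, 97, 4]
Step 1: min=3 at 3
  Swap: [3, 22, 66, 69, 48, 79, 97, 4]
Step 2: min=4 at 7
  Swap: [3, 4, 66, 69, 48, 79, 97, 22]

After 2 steps: [3, 4, 66, 69, 48, 79, 97, 22]


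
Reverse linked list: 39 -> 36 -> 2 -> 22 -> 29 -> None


Step 1: curr=39, set curr.next=prev(None) | reversed so far: 39
Step 2: curr=36, set curr.next=prev(39) | reversed so far: 36 -> 39
Step 3: curr=2, set curr.next=prev(36) | reversed so far: 2 -> 36 -> 39
Step 4: curr=22, set curr.next=prev(2) | reversed so far: 22 -> 2 -> 36 -> 39
Step 5: curr=29, set curr.next=prev(22) | reversed so far: 29 -> 22 -> 2 -> 36 -> 39

29 -> 22 -> 2 -> 36 -> 39 -> None


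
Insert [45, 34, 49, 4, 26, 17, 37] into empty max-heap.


Insert 45: [45]
Insert 34: [45, 34]
Insert 49: [49, 34, 45]
Insert 4: [49, 34, 45, 4]
Insert 26: [49, 34, 45, 4, 26]
Insert 17: [49, 34, 45, 4, 26, 17]
Insert 37: [49, 34, 45, 4, 26, 17, 37]

Final heap: [49, 34, 45, 4, 26, 17, 37]


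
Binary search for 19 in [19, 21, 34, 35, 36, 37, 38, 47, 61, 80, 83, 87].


Step 1: lo=0, hi=11, mid=5, val=37
Step 2: lo=0, hi=4, mid=2, val=34
Step 3: lo=0, hi=1, mid=0, val=19

Found at index 0


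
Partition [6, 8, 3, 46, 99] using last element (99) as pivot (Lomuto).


Pivot: 99
  6 <= 99: advance i (no swap)
  8 <= 99: advance i (no swap)
  3 <= 99: advance i (no swap)
  46 <= 99: advance i (no swap)
Place pivot at 4: [6, 8, 3, 46, 99]

Partitioned: [6, 8, 3, 46, 99]


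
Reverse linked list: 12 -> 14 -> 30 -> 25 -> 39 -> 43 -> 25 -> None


Step 1: curr=12, set curr.next=prev(None) | reversed so far: 12
Step 2: curr=14, set curr.next=prev(12) | reversed so far: 14 -> 12
Step 3: curr=30, set curr.next=prev(14) | reversed so far: 30 -> 14 -> 12
Step 4: curr=25, set curr.next=prev(30) | reversed so far: 25 -> 30 -> 14 -> 12
Step 5: curr=39, set curr.next=prev(25) | reversed so far: 39 -> 25 -> 30 -> 14 -> 12
Step 6: curr=43, set curr.next=prev(39) | reversed so far: 43 -> 39 -> 25 -> 30 -> 14 -> 12
Step 7: curr=25, set curr.next=prev(43) | reversed so far: 25 -> 43 -> 39 -> 25 -> 30 -> 14 -> 12

25 -> 43 -> 39 -> 25 -> 30 -> 14 -> 12 -> None


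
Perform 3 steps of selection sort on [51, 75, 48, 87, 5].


Initial: [51, 75, 48, 87, 5]
Step 1: min=5 at 4
  Swap: [5, 75, 48, 87, 51]
Step 2: min=48 at 2
  Swap: [5, 48, 75, 87, 51]
Step 3: min=51 at 4
  Swap: [5, 48, 51, 87, 75]

After 3 steps: [5, 48, 51, 87, 75]


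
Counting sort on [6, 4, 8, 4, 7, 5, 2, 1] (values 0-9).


Input: [6, 4, 8, 4, 7, 5, 2, 1]
Counts: [0, 1, 1, 0, 2, 1, 1, 1, 1, 0]

Sorted: [1, 2, 4, 4, 5, 6, 7, 8]


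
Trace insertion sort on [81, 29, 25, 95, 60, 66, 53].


Initial: [81, 29, 25, 95, 60, 66, 53]
Insert 29: [29, 81, 25, 95, 60, 66, 53]
Insert 25: [25, 29, 81, 95, 60, 66, 53]
Insert 95: [25, 29, 81, 95, 60, 66, 53]
Insert 60: [25, 29, 60, 81, 95, 66, 53]
Insert 66: [25, 29, 60, 66, 81, 95, 53]
Insert 53: [25, 29, 53, 60, 66, 81, 95]

Sorted: [25, 29, 53, 60, 66, 81, 95]


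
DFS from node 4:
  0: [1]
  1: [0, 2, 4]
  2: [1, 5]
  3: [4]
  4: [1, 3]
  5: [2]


Visit 4, push [3, 1]
Visit 1, push [2, 0]
Visit 0, push []
Visit 2, push [5]
Visit 5, push []
Visit 3, push []

DFS order: [4, 1, 0, 2, 5, 3]


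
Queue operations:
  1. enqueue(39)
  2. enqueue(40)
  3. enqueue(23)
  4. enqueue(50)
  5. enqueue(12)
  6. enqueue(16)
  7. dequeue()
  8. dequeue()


enqueue(39) -> [39]
enqueue(40) -> [39, 40]
enqueue(23) -> [39, 40, 23]
enqueue(50) -> [39, 40, 23, 50]
enqueue(12) -> [39, 40, 23, 50, 12]
enqueue(16) -> [39, 40, 23, 50, 12, 16]
dequeue()->39, [40, 23, 50, 12, 16]
dequeue()->40, [23, 50, 12, 16]

Final queue: [23, 50, 12, 16]


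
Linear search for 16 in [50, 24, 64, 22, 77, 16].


i=0: 50!=16
i=1: 24!=16
i=2: 64!=16
i=3: 22!=16
i=4: 77!=16
i=5: 16==16 found!

Found at 5, 6 comps


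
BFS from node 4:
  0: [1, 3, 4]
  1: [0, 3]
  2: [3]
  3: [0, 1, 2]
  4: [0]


Visit 4, enqueue [0]
Visit 0, enqueue [1, 3]
Visit 1, enqueue []
Visit 3, enqueue [2]
Visit 2, enqueue []

BFS order: [4, 0, 1, 3, 2]


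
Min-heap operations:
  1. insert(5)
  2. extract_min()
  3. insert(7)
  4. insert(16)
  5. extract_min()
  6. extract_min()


insert(5) -> [5]
extract_min()->5, []
insert(7) -> [7]
insert(16) -> [7, 16]
extract_min()->7, [16]
extract_min()->16, []

Final heap: []


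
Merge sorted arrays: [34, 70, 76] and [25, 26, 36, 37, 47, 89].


Take 25 from B
Take 26 from B
Take 34 from A
Take 36 from B
Take 37 from B
Take 47 from B
Take 70 from A
Take 76 from A

Merged: [25, 26, 34, 36, 37, 47, 70, 76, 89]


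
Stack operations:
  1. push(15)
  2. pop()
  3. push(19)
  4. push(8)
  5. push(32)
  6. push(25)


push(15) -> [15]
pop()->15, []
push(19) -> [19]
push(8) -> [19, 8]
push(32) -> [19, 8, 32]
push(25) -> [19, 8, 32, 25]

Final stack: [19, 8, 32, 25]


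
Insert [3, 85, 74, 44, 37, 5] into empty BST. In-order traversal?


Insert 3: root
Insert 85: R from 3
Insert 74: R from 3 -> L from 85
Insert 44: R from 3 -> L from 85 -> L from 74
Insert 37: R from 3 -> L from 85 -> L from 74 -> L from 44
Insert 5: R from 3 -> L from 85 -> L from 74 -> L from 44 -> L from 37

In-order: [3, 5, 37, 44, 74, 85]


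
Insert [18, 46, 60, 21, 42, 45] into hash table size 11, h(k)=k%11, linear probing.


Insert 18: h=7 -> slot 7
Insert 46: h=2 -> slot 2
Insert 60: h=5 -> slot 5
Insert 21: h=10 -> slot 10
Insert 42: h=9 -> slot 9
Insert 45: h=1 -> slot 1

Table: [None, 45, 46, None, None, 60, None, 18, None, 42, 21]


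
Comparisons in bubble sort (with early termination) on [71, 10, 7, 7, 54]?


Algorithm: bubble sort (with early termination)
Input: [71, 10, 7, 7, 54]
Sorted: [7, 7, 10, 54, 71]

9


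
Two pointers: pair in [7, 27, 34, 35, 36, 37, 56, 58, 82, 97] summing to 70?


lo=0(7)+hi=9(97)=104
lo=0(7)+hi=8(82)=89
lo=0(7)+hi=7(58)=65
lo=1(27)+hi=7(58)=85
lo=1(27)+hi=6(56)=83
lo=1(27)+hi=5(37)=64
lo=2(34)+hi=5(37)=71
lo=2(34)+hi=4(36)=70

Yes: 34+36=70


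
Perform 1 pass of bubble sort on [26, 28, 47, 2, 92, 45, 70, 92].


Initial: [26, 28, 47, 2, 92, 45, 70, 92]
Pass 1: [26, 28, 2, 47, 45, 70, 92, 92] (3 swaps)

After 1 pass: [26, 28, 2, 47, 45, 70, 92, 92]


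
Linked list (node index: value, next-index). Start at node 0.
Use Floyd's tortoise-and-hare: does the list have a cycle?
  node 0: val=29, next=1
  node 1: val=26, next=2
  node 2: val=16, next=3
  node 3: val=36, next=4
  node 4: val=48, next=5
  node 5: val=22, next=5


Floyd's tortoise (slow, +1) and hare (fast, +2):
  init: slow=0, fast=0
  step 1: slow=1, fast=2
  step 2: slow=2, fast=4
  step 3: slow=3, fast=5
  step 4: slow=4, fast=5
  step 5: slow=5, fast=5
  slow == fast at node 5: cycle detected

Cycle: yes


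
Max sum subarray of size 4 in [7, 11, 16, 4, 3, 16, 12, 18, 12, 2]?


[0:4]: 38
[1:5]: 34
[2:6]: 39
[3:7]: 35
[4:8]: 49
[5:9]: 58
[6:10]: 44

Max: 58 at [5:9]


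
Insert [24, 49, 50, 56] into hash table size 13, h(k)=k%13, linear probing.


Insert 24: h=11 -> slot 11
Insert 49: h=10 -> slot 10
Insert 50: h=11, 1 probes -> slot 12
Insert 56: h=4 -> slot 4

Table: [None, None, None, None, 56, None, None, None, None, None, 49, 24, 50]


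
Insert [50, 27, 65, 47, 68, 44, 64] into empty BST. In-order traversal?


Insert 50: root
Insert 27: L from 50
Insert 65: R from 50
Insert 47: L from 50 -> R from 27
Insert 68: R from 50 -> R from 65
Insert 44: L from 50 -> R from 27 -> L from 47
Insert 64: R from 50 -> L from 65

In-order: [27, 44, 47, 50, 64, 65, 68]


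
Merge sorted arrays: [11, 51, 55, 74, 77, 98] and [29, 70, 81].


Take 11 from A
Take 29 from B
Take 51 from A
Take 55 from A
Take 70 from B
Take 74 from A
Take 77 from A
Take 81 from B

Merged: [11, 29, 51, 55, 70, 74, 77, 81, 98]


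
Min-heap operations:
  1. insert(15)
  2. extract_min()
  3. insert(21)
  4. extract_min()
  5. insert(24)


insert(15) -> [15]
extract_min()->15, []
insert(21) -> [21]
extract_min()->21, []
insert(24) -> [24]

Final heap: [24]


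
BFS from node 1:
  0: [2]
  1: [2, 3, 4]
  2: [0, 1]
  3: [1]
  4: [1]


Visit 1, enqueue [2, 3, 4]
Visit 2, enqueue [0]
Visit 3, enqueue []
Visit 4, enqueue []
Visit 0, enqueue []

BFS order: [1, 2, 3, 4, 0]


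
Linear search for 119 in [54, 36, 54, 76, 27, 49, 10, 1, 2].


i=0: 54!=119
i=1: 36!=119
i=2: 54!=119
i=3: 76!=119
i=4: 27!=119
i=5: 49!=119
i=6: 10!=119
i=7: 1!=119
i=8: 2!=119

Not found, 9 comps


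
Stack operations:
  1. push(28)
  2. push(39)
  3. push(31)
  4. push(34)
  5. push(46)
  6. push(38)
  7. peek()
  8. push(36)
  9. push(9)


push(28) -> [28]
push(39) -> [28, 39]
push(31) -> [28, 39, 31]
push(34) -> [28, 39, 31, 34]
push(46) -> [28, 39, 31, 34, 46]
push(38) -> [28, 39, 31, 34, 46, 38]
peek()->38
push(36) -> [28, 39, 31, 34, 46, 38, 36]
push(9) -> [28, 39, 31, 34, 46, 38, 36, 9]

Final stack: [28, 39, 31, 34, 46, 38, 36, 9]


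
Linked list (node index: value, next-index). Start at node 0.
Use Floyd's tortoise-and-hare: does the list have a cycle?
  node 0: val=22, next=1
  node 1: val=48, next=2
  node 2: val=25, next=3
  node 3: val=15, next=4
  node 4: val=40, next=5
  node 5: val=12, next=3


Floyd's tortoise (slow, +1) and hare (fast, +2):
  init: slow=0, fast=0
  step 1: slow=1, fast=2
  step 2: slow=2, fast=4
  step 3: slow=3, fast=3
  slow == fast at node 3: cycle detected

Cycle: yes


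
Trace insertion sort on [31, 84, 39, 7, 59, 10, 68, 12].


Initial: [31, 84, 39, 7, 59, 10, 68, 12]
Insert 84: [31, 84, 39, 7, 59, 10, 68, 12]
Insert 39: [31, 39, 84, 7, 59, 10, 68, 12]
Insert 7: [7, 31, 39, 84, 59, 10, 68, 12]
Insert 59: [7, 31, 39, 59, 84, 10, 68, 12]
Insert 10: [7, 10, 31, 39, 59, 84, 68, 12]
Insert 68: [7, 10, 31, 39, 59, 68, 84, 12]
Insert 12: [7, 10, 12, 31, 39, 59, 68, 84]

Sorted: [7, 10, 12, 31, 39, 59, 68, 84]


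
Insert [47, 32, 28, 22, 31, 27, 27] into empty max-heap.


Insert 47: [47]
Insert 32: [47, 32]
Insert 28: [47, 32, 28]
Insert 22: [47, 32, 28, 22]
Insert 31: [47, 32, 28, 22, 31]
Insert 27: [47, 32, 28, 22, 31, 27]
Insert 27: [47, 32, 28, 22, 31, 27, 27]

Final heap: [47, 32, 28, 22, 31, 27, 27]


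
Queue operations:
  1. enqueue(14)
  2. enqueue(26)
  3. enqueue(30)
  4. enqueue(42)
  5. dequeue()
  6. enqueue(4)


enqueue(14) -> [14]
enqueue(26) -> [14, 26]
enqueue(30) -> [14, 26, 30]
enqueue(42) -> [14, 26, 30, 42]
dequeue()->14, [26, 30, 42]
enqueue(4) -> [26, 30, 42, 4]

Final queue: [26, 30, 42, 4]


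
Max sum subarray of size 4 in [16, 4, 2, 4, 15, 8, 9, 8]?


[0:4]: 26
[1:5]: 25
[2:6]: 29
[3:7]: 36
[4:8]: 40

Max: 40 at [4:8]


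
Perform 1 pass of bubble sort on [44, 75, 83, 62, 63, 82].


Initial: [44, 75, 83, 62, 63, 82]
Pass 1: [44, 75, 62, 63, 82, 83] (3 swaps)

After 1 pass: [44, 75, 62, 63, 82, 83]


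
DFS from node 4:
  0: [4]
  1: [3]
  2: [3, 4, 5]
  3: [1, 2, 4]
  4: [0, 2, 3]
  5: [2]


Visit 4, push [3, 2, 0]
Visit 0, push []
Visit 2, push [5, 3]
Visit 3, push [1]
Visit 1, push []
Visit 5, push []

DFS order: [4, 0, 2, 3, 1, 5]


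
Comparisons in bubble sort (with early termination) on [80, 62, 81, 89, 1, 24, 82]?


Algorithm: bubble sort (with early termination)
Input: [80, 62, 81, 89, 1, 24, 82]
Sorted: [1, 24, 62, 80, 81, 82, 89]

20


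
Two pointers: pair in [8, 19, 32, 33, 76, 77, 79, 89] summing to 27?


lo=0(8)+hi=7(89)=97
lo=0(8)+hi=6(79)=87
lo=0(8)+hi=5(77)=85
lo=0(8)+hi=4(76)=84
lo=0(8)+hi=3(33)=41
lo=0(8)+hi=2(32)=40
lo=0(8)+hi=1(19)=27

Yes: 8+19=27


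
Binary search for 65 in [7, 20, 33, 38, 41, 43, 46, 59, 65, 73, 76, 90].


Step 1: lo=0, hi=11, mid=5, val=43
Step 2: lo=6, hi=11, mid=8, val=65

Found at index 8


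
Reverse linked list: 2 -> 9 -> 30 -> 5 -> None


Step 1: curr=2, set curr.next=prev(None) | reversed so far: 2
Step 2: curr=9, set curr.next=prev(2) | reversed so far: 9 -> 2
Step 3: curr=30, set curr.next=prev(9) | reversed so far: 30 -> 9 -> 2
Step 4: curr=5, set curr.next=prev(30) | reversed so far: 5 -> 30 -> 9 -> 2

5 -> 30 -> 9 -> 2 -> None


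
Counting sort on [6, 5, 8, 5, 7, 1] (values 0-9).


Input: [6, 5, 8, 5, 7, 1]
Counts: [0, 1, 0, 0, 0, 2, 1, 1, 1, 0]

Sorted: [1, 5, 5, 6, 7, 8]


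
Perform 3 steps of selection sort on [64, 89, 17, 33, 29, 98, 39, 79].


Initial: [64, 89, 17, 33, 29, 98, 39, 79]
Step 1: min=17 at 2
  Swap: [17, 89, 64, 33, 29, 98, 39, 79]
Step 2: min=29 at 4
  Swap: [17, 29, 64, 33, 89, 98, 39, 79]
Step 3: min=33 at 3
  Swap: [17, 29, 33, 64, 89, 98, 39, 79]

After 3 steps: [17, 29, 33, 64, 89, 98, 39, 79]


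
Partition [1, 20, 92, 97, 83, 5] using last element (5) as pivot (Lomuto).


Pivot: 5
  1 <= 5: advance i (no swap)
Place pivot at 1: [1, 5, 92, 97, 83, 20]

Partitioned: [1, 5, 92, 97, 83, 20]


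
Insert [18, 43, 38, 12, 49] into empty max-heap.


Insert 18: [18]
Insert 43: [43, 18]
Insert 38: [43, 18, 38]
Insert 12: [43, 18, 38, 12]
Insert 49: [49, 43, 38, 12, 18]

Final heap: [49, 43, 38, 12, 18]


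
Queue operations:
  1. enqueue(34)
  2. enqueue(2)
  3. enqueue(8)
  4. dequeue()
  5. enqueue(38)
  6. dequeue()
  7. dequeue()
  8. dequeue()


enqueue(34) -> [34]
enqueue(2) -> [34, 2]
enqueue(8) -> [34, 2, 8]
dequeue()->34, [2, 8]
enqueue(38) -> [2, 8, 38]
dequeue()->2, [8, 38]
dequeue()->8, [38]
dequeue()->38, []

Final queue: []


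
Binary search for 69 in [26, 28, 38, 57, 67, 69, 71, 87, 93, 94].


Step 1: lo=0, hi=9, mid=4, val=67
Step 2: lo=5, hi=9, mid=7, val=87
Step 3: lo=5, hi=6, mid=5, val=69

Found at index 5


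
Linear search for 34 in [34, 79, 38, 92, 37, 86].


i=0: 34==34 found!

Found at 0, 1 comps


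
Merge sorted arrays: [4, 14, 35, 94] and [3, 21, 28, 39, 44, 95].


Take 3 from B
Take 4 from A
Take 14 from A
Take 21 from B
Take 28 from B
Take 35 from A
Take 39 from B
Take 44 from B
Take 94 from A

Merged: [3, 4, 14, 21, 28, 35, 39, 44, 94, 95]


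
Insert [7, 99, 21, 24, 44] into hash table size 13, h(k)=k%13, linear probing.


Insert 7: h=7 -> slot 7
Insert 99: h=8 -> slot 8
Insert 21: h=8, 1 probes -> slot 9
Insert 24: h=11 -> slot 11
Insert 44: h=5 -> slot 5

Table: [None, None, None, None, None, 44, None, 7, 99, 21, None, 24, None]


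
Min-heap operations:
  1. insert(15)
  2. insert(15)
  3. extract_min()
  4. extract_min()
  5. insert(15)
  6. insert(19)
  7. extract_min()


insert(15) -> [15]
insert(15) -> [15, 15]
extract_min()->15, [15]
extract_min()->15, []
insert(15) -> [15]
insert(19) -> [15, 19]
extract_min()->15, [19]

Final heap: [19]


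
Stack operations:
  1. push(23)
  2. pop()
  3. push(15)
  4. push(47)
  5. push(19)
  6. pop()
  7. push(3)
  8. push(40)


push(23) -> [23]
pop()->23, []
push(15) -> [15]
push(47) -> [15, 47]
push(19) -> [15, 47, 19]
pop()->19, [15, 47]
push(3) -> [15, 47, 3]
push(40) -> [15, 47, 3, 40]

Final stack: [15, 47, 3, 40]


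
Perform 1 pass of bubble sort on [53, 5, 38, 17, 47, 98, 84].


Initial: [53, 5, 38, 17, 47, 98, 84]
Pass 1: [5, 38, 17, 47, 53, 84, 98] (5 swaps)

After 1 pass: [5, 38, 17, 47, 53, 84, 98]


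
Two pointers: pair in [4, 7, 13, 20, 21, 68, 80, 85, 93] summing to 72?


lo=0(4)+hi=8(93)=97
lo=0(4)+hi=7(85)=89
lo=0(4)+hi=6(80)=84
lo=0(4)+hi=5(68)=72

Yes: 4+68=72


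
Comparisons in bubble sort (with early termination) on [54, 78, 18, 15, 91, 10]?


Algorithm: bubble sort (with early termination)
Input: [54, 78, 18, 15, 91, 10]
Sorted: [10, 15, 18, 54, 78, 91]

15


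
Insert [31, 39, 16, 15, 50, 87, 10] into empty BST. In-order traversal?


Insert 31: root
Insert 39: R from 31
Insert 16: L from 31
Insert 15: L from 31 -> L from 16
Insert 50: R from 31 -> R from 39
Insert 87: R from 31 -> R from 39 -> R from 50
Insert 10: L from 31 -> L from 16 -> L from 15

In-order: [10, 15, 16, 31, 39, 50, 87]


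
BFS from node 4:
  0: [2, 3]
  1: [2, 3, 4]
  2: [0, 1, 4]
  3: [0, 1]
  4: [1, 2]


Visit 4, enqueue [1, 2]
Visit 1, enqueue [3]
Visit 2, enqueue [0]
Visit 3, enqueue []
Visit 0, enqueue []

BFS order: [4, 1, 2, 3, 0]


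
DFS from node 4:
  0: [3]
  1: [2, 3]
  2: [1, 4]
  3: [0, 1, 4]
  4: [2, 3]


Visit 4, push [3, 2]
Visit 2, push [1]
Visit 1, push [3]
Visit 3, push [0]
Visit 0, push []

DFS order: [4, 2, 1, 3, 0]


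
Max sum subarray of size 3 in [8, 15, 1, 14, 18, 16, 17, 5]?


[0:3]: 24
[1:4]: 30
[2:5]: 33
[3:6]: 48
[4:7]: 51
[5:8]: 38

Max: 51 at [4:7]


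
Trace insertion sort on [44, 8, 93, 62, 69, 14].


Initial: [44, 8, 93, 62, 69, 14]
Insert 8: [8, 44, 93, 62, 69, 14]
Insert 93: [8, 44, 93, 62, 69, 14]
Insert 62: [8, 44, 62, 93, 69, 14]
Insert 69: [8, 44, 62, 69, 93, 14]
Insert 14: [8, 14, 44, 62, 69, 93]

Sorted: [8, 14, 44, 62, 69, 93]


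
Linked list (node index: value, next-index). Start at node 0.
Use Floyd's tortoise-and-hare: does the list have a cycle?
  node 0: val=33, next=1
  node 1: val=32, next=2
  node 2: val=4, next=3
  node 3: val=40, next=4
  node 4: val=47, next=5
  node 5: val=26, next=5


Floyd's tortoise (slow, +1) and hare (fast, +2):
  init: slow=0, fast=0
  step 1: slow=1, fast=2
  step 2: slow=2, fast=4
  step 3: slow=3, fast=5
  step 4: slow=4, fast=5
  step 5: slow=5, fast=5
  slow == fast at node 5: cycle detected

Cycle: yes


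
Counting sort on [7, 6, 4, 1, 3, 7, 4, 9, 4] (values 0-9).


Input: [7, 6, 4, 1, 3, 7, 4, 9, 4]
Counts: [0, 1, 0, 1, 3, 0, 1, 2, 0, 1]

Sorted: [1, 3, 4, 4, 4, 6, 7, 7, 9]


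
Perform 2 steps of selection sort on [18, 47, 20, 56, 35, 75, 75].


Initial: [18, 47, 20, 56, 35, 75, 75]
Step 1: min=18 at 0
  Swap: [18, 47, 20, 56, 35, 75, 75]
Step 2: min=20 at 2
  Swap: [18, 20, 47, 56, 35, 75, 75]

After 2 steps: [18, 20, 47, 56, 35, 75, 75]


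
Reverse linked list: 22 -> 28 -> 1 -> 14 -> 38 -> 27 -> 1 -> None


Step 1: curr=22, set curr.next=prev(None) | reversed so far: 22
Step 2: curr=28, set curr.next=prev(22) | reversed so far: 28 -> 22
Step 3: curr=1, set curr.next=prev(28) | reversed so far: 1 -> 28 -> 22
Step 4: curr=14, set curr.next=prev(1) | reversed so far: 14 -> 1 -> 28 -> 22
Step 5: curr=38, set curr.next=prev(14) | reversed so far: 38 -> 14 -> 1 -> 28 -> 22
Step 6: curr=27, set curr.next=prev(38) | reversed so far: 27 -> 38 -> 14 -> 1 -> 28 -> 22
Step 7: curr=1, set curr.next=prev(27) | reversed so far: 1 -> 27 -> 38 -> 14 -> 1 -> 28 -> 22

1 -> 27 -> 38 -> 14 -> 1 -> 28 -> 22 -> None


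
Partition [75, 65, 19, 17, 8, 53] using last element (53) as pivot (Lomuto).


Pivot: 53
  19 <= 53: swap -> [19, 65, 75, 17, 8, 53]
  17 <= 53: swap -> [19, 17, 75, 65, 8, 53]
  8 <= 53: swap -> [19, 17, 8, 65, 75, 53]
Place pivot at 3: [19, 17, 8, 53, 75, 65]

Partitioned: [19, 17, 8, 53, 75, 65]


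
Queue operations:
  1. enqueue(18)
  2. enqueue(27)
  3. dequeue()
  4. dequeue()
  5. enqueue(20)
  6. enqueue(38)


enqueue(18) -> [18]
enqueue(27) -> [18, 27]
dequeue()->18, [27]
dequeue()->27, []
enqueue(20) -> [20]
enqueue(38) -> [20, 38]

Final queue: [20, 38]


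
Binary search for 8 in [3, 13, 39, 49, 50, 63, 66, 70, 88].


Step 1: lo=0, hi=8, mid=4, val=50
Step 2: lo=0, hi=3, mid=1, val=13
Step 3: lo=0, hi=0, mid=0, val=3

Not found


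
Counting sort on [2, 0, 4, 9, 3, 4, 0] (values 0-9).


Input: [2, 0, 4, 9, 3, 4, 0]
Counts: [2, 0, 1, 1, 2, 0, 0, 0, 0, 1]

Sorted: [0, 0, 2, 3, 4, 4, 9]


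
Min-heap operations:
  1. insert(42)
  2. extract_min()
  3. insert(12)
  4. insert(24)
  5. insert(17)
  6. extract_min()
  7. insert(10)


insert(42) -> [42]
extract_min()->42, []
insert(12) -> [12]
insert(24) -> [12, 24]
insert(17) -> [12, 24, 17]
extract_min()->12, [17, 24]
insert(10) -> [10, 24, 17]

Final heap: [10, 24, 17]


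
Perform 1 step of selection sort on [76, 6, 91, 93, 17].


Initial: [76, 6, 91, 93, 17]
Step 1: min=6 at 1
  Swap: [6, 76, 91, 93, 17]

After 1 step: [6, 76, 91, 93, 17]


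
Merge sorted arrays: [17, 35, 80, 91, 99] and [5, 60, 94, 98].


Take 5 from B
Take 17 from A
Take 35 from A
Take 60 from B
Take 80 from A
Take 91 from A
Take 94 from B
Take 98 from B

Merged: [5, 17, 35, 60, 80, 91, 94, 98, 99]


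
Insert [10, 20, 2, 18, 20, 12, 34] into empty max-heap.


Insert 10: [10]
Insert 20: [20, 10]
Insert 2: [20, 10, 2]
Insert 18: [20, 18, 2, 10]
Insert 20: [20, 20, 2, 10, 18]
Insert 12: [20, 20, 12, 10, 18, 2]
Insert 34: [34, 20, 20, 10, 18, 2, 12]

Final heap: [34, 20, 20, 10, 18, 2, 12]


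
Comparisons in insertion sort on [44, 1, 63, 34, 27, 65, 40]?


Algorithm: insertion sort
Input: [44, 1, 63, 34, 27, 65, 40]
Sorted: [1, 27, 34, 40, 44, 63, 65]

14


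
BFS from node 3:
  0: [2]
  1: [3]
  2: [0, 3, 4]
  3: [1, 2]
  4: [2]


Visit 3, enqueue [1, 2]
Visit 1, enqueue []
Visit 2, enqueue [0, 4]
Visit 0, enqueue []
Visit 4, enqueue []

BFS order: [3, 1, 2, 0, 4]


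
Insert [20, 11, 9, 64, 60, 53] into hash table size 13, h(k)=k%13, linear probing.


Insert 20: h=7 -> slot 7
Insert 11: h=11 -> slot 11
Insert 9: h=9 -> slot 9
Insert 64: h=12 -> slot 12
Insert 60: h=8 -> slot 8
Insert 53: h=1 -> slot 1

Table: [None, 53, None, None, None, None, None, 20, 60, 9, None, 11, 64]


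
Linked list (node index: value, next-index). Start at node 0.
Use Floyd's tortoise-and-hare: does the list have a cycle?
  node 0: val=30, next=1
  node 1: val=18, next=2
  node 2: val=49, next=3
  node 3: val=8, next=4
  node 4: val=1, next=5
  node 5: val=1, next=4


Floyd's tortoise (slow, +1) and hare (fast, +2):
  init: slow=0, fast=0
  step 1: slow=1, fast=2
  step 2: slow=2, fast=4
  step 3: slow=3, fast=4
  step 4: slow=4, fast=4
  slow == fast at node 4: cycle detected

Cycle: yes


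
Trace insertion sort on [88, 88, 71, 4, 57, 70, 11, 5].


Initial: [88, 88, 71, 4, 57, 70, 11, 5]
Insert 88: [88, 88, 71, 4, 57, 70, 11, 5]
Insert 71: [71, 88, 88, 4, 57, 70, 11, 5]
Insert 4: [4, 71, 88, 88, 57, 70, 11, 5]
Insert 57: [4, 57, 71, 88, 88, 70, 11, 5]
Insert 70: [4, 57, 70, 71, 88, 88, 11, 5]
Insert 11: [4, 11, 57, 70, 71, 88, 88, 5]
Insert 5: [4, 5, 11, 57, 70, 71, 88, 88]

Sorted: [4, 5, 11, 57, 70, 71, 88, 88]


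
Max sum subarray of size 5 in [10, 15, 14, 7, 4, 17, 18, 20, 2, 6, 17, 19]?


[0:5]: 50
[1:6]: 57
[2:7]: 60
[3:8]: 66
[4:9]: 61
[5:10]: 63
[6:11]: 63
[7:12]: 64

Max: 66 at [3:8]


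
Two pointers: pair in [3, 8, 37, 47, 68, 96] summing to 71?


lo=0(3)+hi=5(96)=99
lo=0(3)+hi=4(68)=71

Yes: 3+68=71


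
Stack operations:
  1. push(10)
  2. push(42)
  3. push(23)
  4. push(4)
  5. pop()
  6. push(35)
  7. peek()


push(10) -> [10]
push(42) -> [10, 42]
push(23) -> [10, 42, 23]
push(4) -> [10, 42, 23, 4]
pop()->4, [10, 42, 23]
push(35) -> [10, 42, 23, 35]
peek()->35

Final stack: [10, 42, 23, 35]


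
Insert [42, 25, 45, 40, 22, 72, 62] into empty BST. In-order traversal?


Insert 42: root
Insert 25: L from 42
Insert 45: R from 42
Insert 40: L from 42 -> R from 25
Insert 22: L from 42 -> L from 25
Insert 72: R from 42 -> R from 45
Insert 62: R from 42 -> R from 45 -> L from 72

In-order: [22, 25, 40, 42, 45, 62, 72]


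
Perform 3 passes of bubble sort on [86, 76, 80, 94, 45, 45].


Initial: [86, 76, 80, 94, 45, 45]
Pass 1: [76, 80, 86, 45, 45, 94] (4 swaps)
Pass 2: [76, 80, 45, 45, 86, 94] (2 swaps)
Pass 3: [76, 45, 45, 80, 86, 94] (2 swaps)

After 3 passes: [76, 45, 45, 80, 86, 94]


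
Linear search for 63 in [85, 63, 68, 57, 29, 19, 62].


i=0: 85!=63
i=1: 63==63 found!

Found at 1, 2 comps


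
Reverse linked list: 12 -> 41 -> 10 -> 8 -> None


Step 1: curr=12, set curr.next=prev(None) | reversed so far: 12
Step 2: curr=41, set curr.next=prev(12) | reversed so far: 41 -> 12
Step 3: curr=10, set curr.next=prev(41) | reversed so far: 10 -> 41 -> 12
Step 4: curr=8, set curr.next=prev(10) | reversed so far: 8 -> 10 -> 41 -> 12

8 -> 10 -> 41 -> 12 -> None


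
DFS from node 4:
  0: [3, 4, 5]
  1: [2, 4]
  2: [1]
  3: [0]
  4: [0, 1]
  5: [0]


Visit 4, push [1, 0]
Visit 0, push [5, 3]
Visit 3, push []
Visit 5, push []
Visit 1, push [2]
Visit 2, push []

DFS order: [4, 0, 3, 5, 1, 2]


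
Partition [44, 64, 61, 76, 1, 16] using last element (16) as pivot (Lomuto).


Pivot: 16
  1 <= 16: swap -> [1, 64, 61, 76, 44, 16]
Place pivot at 1: [1, 16, 61, 76, 44, 64]

Partitioned: [1, 16, 61, 76, 44, 64]


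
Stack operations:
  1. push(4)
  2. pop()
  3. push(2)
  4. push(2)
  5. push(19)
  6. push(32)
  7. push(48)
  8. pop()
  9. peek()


push(4) -> [4]
pop()->4, []
push(2) -> [2]
push(2) -> [2, 2]
push(19) -> [2, 2, 19]
push(32) -> [2, 2, 19, 32]
push(48) -> [2, 2, 19, 32, 48]
pop()->48, [2, 2, 19, 32]
peek()->32

Final stack: [2, 2, 19, 32]


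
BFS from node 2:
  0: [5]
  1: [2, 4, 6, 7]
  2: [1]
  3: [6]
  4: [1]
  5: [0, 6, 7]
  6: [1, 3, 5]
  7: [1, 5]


Visit 2, enqueue [1]
Visit 1, enqueue [4, 6, 7]
Visit 4, enqueue []
Visit 6, enqueue [3, 5]
Visit 7, enqueue []
Visit 3, enqueue []
Visit 5, enqueue [0]
Visit 0, enqueue []

BFS order: [2, 1, 4, 6, 7, 3, 5, 0]


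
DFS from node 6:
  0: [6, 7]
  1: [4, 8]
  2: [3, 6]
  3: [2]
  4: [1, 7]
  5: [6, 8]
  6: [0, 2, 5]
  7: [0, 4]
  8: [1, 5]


Visit 6, push [5, 2, 0]
Visit 0, push [7]
Visit 7, push [4]
Visit 4, push [1]
Visit 1, push [8]
Visit 8, push [5]
Visit 5, push []
Visit 2, push [3]
Visit 3, push []

DFS order: [6, 0, 7, 4, 1, 8, 5, 2, 3]


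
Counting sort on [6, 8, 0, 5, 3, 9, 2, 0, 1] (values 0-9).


Input: [6, 8, 0, 5, 3, 9, 2, 0, 1]
Counts: [2, 1, 1, 1, 0, 1, 1, 0, 1, 1]

Sorted: [0, 0, 1, 2, 3, 5, 6, 8, 9]


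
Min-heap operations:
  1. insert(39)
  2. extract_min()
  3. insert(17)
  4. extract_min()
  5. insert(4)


insert(39) -> [39]
extract_min()->39, []
insert(17) -> [17]
extract_min()->17, []
insert(4) -> [4]

Final heap: [4]
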